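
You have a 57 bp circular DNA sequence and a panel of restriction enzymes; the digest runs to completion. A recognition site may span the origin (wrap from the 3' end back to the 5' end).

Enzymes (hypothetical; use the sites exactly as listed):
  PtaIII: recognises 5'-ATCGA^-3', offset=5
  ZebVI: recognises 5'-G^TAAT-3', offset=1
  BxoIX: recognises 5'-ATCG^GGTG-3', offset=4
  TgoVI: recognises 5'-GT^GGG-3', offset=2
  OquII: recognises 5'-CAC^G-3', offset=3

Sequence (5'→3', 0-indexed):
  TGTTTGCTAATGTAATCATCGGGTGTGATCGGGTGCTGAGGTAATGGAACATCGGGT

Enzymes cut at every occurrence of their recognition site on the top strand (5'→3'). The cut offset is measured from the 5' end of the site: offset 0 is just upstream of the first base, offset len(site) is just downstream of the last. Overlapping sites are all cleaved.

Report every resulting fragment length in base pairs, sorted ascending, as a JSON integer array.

Per-enzyme occurrences:
  PtaIII (ATCGA, off=5): no sites
  ZebVI GTAAT/1: at [11, 40] ⇒ [12, 41]
  BxoIX ATCGGGTG/4: at [17, 27] ⇒ [21, 31]
  TgoVI (GTGGG, off=2): no sites
  OquII (CACG, off=3): no sites

All cut coordinates (distinct, sorted): [12, 21, 31, 41]

Fragments:
  12→21: 9 bp
  21→31: 10 bp
  31→41: 10 bp
  41→12 (wrap): 57-41+12 = 28 bp

[9,10,10,28]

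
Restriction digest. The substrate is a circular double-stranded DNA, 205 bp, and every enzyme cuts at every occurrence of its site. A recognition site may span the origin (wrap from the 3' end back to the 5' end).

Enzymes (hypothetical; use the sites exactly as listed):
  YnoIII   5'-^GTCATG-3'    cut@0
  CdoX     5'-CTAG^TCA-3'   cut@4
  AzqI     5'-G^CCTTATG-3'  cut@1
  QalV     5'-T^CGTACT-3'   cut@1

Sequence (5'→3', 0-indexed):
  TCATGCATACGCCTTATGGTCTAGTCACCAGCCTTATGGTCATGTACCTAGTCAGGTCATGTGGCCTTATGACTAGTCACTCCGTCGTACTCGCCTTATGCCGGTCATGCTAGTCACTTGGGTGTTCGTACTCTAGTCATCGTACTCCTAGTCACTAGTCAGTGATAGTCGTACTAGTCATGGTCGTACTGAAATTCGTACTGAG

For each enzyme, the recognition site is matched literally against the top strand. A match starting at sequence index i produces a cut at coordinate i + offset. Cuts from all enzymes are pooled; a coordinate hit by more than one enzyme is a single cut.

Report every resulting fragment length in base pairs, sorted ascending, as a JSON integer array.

Per-enzyme occurrences:
  YnoIII GTCATG/0: at [38, 55, 103, 176, 204] ⇒ [38, 55, 103, 176, 204]
  CdoX CTAGTCA/4: at [20, 47, 72, 109, 132, 147, 154, 173] ⇒ [24, 51, 76, 113, 136, 151, 158, 177]
  AzqI GCCTTATG/1: at [10, 30, 63, 92] ⇒ [11, 31, 64, 93]
  QalV TCGTACT/1: at [84, 125, 139, 168, 183, 195] ⇒ [85, 126, 140, 169, 184, 196]

Pooled cuts: [11, 24, 31, 38, 51, 55, 64, 76, 85, 93, 103, 113, 126, 136, 140, 151, 158, 169, 176, 177, 184, 196, 204]

Fragment lengths:
  11→24: 13 bp
  24→31: 7 bp
  31→38: 7 bp
  38→51: 13 bp
  51→55: 4 bp
  55→64: 9 bp
  64→76: 12 bp
  76→85: 9 bp
  85→93: 8 bp
  93→103: 10 bp
  103→113: 10 bp
  113→126: 13 bp
  126→136: 10 bp
  136→140: 4 bp
  140→151: 11 bp
  151→158: 7 bp
  158→169: 11 bp
  169→176: 7 bp
  176→177: 1 bp
  177→184: 7 bp
  184→196: 12 bp
  196→204: 8 bp
  204→11 (wrap): 205-204+11 = 12 bp

[1,4,4,7,7,7,7,7,8,8,9,9,10,10,10,11,11,12,12,12,13,13,13]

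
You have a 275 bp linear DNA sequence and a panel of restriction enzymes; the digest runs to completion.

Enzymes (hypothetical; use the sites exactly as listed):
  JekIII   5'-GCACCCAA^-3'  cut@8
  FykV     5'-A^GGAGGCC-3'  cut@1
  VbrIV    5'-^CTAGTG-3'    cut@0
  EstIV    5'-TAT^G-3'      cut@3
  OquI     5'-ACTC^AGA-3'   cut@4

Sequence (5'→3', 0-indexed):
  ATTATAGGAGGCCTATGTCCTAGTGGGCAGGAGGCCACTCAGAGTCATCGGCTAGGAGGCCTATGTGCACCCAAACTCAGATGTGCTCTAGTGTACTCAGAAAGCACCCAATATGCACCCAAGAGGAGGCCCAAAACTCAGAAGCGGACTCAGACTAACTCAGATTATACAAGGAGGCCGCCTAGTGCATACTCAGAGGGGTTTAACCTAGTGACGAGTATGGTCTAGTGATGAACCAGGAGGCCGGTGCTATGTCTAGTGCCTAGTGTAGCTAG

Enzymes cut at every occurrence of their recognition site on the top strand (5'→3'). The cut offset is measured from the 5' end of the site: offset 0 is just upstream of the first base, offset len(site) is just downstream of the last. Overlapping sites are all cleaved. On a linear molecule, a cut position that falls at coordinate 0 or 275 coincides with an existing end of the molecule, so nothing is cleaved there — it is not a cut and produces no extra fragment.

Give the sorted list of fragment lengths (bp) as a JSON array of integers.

[2,2,3,3,3,4,6,7,8,9,9,10,10,10,10,10,11,11,11,12,13,13,13,13,14,14,14,15,15]

Scan for sites:
  JekIII GCACCCAA/8: at [66, 103, 114] ⇒ [74, 111, 122]
  FykV AGGAGGCC/1: at [5, 28, 53, 123, 171, 237] ⇒ [6, 29, 54, 124, 172, 238]
  VbrIV CTAGTG/0: at [19, 87, 181, 207, 224, 255, 262] ⇒ [19, 87, 181, 207, 224, 255, 262]
  EstIV TATG/3: at [13, 61, 111, 218, 250] ⇒ [16, 64, 114, 221, 253]
  OquI ACTCAGA/4: at [36, 74, 94, 135, 147, 157, 190] ⇒ [40, 78, 98, 139, 151, 161, 194]

Pooled cuts: [6, 16, 19, 29, 40, 54, 64, 74, 78, 87, 98, 111, 114, 122, 124, 139, 151, 161, 172, 181, 194, 207, 221, 224, 238, 253, 255, 262]

Fragment lengths:
  [0,6): 6 bp
  [6,16): 10 bp
  [16,19): 3 bp
  [19,29): 10 bp
  [29,40): 11 bp
  [40,54): 14 bp
  [54,64): 10 bp
  [64,74): 10 bp
  [74,78): 4 bp
  [78,87): 9 bp
  [87,98): 11 bp
  [98,111): 13 bp
  [111,114): 3 bp
  [114,122): 8 bp
  [122,124): 2 bp
  [124,139): 15 bp
  [139,151): 12 bp
  [151,161): 10 bp
  [161,172): 11 bp
  [172,181): 9 bp
  [181,194): 13 bp
  [194,207): 13 bp
  [207,221): 14 bp
  [221,224): 3 bp
  [224,238): 14 bp
  [238,253): 15 bp
  [253,255): 2 bp
  [255,262): 7 bp
  [262,275): 13 bp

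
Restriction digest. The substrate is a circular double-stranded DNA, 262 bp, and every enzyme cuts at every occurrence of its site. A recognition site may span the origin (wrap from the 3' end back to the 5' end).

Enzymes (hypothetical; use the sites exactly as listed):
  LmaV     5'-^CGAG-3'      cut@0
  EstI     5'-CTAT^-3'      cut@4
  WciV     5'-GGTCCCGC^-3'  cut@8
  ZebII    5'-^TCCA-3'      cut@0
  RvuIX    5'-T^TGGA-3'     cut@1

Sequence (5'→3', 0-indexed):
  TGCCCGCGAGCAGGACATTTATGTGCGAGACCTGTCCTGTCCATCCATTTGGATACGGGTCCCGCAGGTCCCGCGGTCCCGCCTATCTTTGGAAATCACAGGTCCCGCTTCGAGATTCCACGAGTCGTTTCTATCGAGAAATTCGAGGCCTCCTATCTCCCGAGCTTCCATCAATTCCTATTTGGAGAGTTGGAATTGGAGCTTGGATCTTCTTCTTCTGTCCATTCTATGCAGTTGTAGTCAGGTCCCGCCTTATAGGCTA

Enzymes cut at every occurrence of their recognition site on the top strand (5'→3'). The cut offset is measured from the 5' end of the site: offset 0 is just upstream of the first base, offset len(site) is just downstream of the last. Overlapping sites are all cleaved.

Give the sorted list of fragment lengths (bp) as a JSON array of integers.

Per-enzyme occurrences:
  LmaV CGAG/0: at [6, 25, 110, 120, 134, 143, 160] ⇒ [6, 25, 110, 120, 134, 143, 160]
  EstI CTAT/4: at [82, 130, 152, 177, 226, 259] ⇒ [1, 86, 134, 156, 181, 230]
  WciV GGTCCCGC/8: at [57, 66, 74, 100, 243] ⇒ [65, 74, 82, 108, 251]
  ZebII TCCA/0: at [39, 43, 116, 166, 220] ⇒ [39, 43, 116, 166, 220]
  RvuIX TTGGA/1: at [48, 88, 181, 189, 195, 202] ⇒ [49, 89, 182, 190, 196, 203]

Pooled cuts: [1, 6, 25, 39, 43, 49, 65, 74, 82, 86, 89, 108, 110, 116, 120, 134, 143, 156, 160, 166, 181, 182, 190, 196, 203, 220, 230, 251]

Fragments:
  1→6: 5 bp
  6→25: 19 bp
  25→39: 14 bp
  39→43: 4 bp
  43→49: 6 bp
  49→65: 16 bp
  65→74: 9 bp
  74→82: 8 bp
  82→86: 4 bp
  86→89: 3 bp
  89→108: 19 bp
  108→110: 2 bp
  110→116: 6 bp
  116→120: 4 bp
  120→134: 14 bp
  134→143: 9 bp
  143→156: 13 bp
  156→160: 4 bp
  160→166: 6 bp
  166→181: 15 bp
  181→182: 1 bp
  182→190: 8 bp
  190→196: 6 bp
  196→203: 7 bp
  203→220: 17 bp
  220→230: 10 bp
  230→251: 21 bp
  251→1 (wrap): 262-251+1 = 12 bp

[1,2,3,4,4,4,4,5,6,6,6,6,7,8,8,9,9,10,12,13,14,14,15,16,17,19,19,21]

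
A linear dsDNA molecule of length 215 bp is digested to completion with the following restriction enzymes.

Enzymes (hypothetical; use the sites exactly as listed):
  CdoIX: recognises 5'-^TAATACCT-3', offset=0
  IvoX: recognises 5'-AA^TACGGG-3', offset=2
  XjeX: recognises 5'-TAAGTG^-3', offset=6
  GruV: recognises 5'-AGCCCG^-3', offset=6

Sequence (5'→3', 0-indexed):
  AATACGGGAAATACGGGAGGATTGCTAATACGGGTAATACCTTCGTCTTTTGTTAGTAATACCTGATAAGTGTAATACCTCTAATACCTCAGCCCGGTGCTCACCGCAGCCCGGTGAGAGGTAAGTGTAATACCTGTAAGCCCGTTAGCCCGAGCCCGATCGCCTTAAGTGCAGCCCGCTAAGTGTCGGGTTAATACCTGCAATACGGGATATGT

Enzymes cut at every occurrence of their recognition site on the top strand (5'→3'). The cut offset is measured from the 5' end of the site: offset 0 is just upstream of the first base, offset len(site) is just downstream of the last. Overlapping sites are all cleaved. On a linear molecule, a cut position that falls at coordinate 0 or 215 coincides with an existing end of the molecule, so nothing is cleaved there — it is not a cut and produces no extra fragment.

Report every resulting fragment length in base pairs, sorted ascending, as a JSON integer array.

Per-enzyme occurrences:
  CdoIX TAATACCT/0: at [34, 56, 72, 81, 127, 191] ⇒ [34, 56, 72, 81, 127, 191]
  IvoX AATACGGG/2: at [0, 9, 26, 201] ⇒ [2, 11, 28, 203]
  XjeX TAAGTG/6: at [66, 121, 165, 179] ⇒ [72, 127, 171, 185]
  GruV AGCCCG/6: at [90, 107, 138, 146, 152, 172] ⇒ [96, 113, 144, 152, 158, 178]

Pooled cuts: [2, 11, 28, 34, 56, 72, 81, 96, 113, 127, 144, 152, 158, 171, 178, 185, 191, 203]

Fragments:
  [0,2): 2 bp
  [2,11): 9 bp
  [11,28): 17 bp
  [28,34): 6 bp
  [34,56): 22 bp
  [56,72): 16 bp
  [72,81): 9 bp
  [81,96): 15 bp
  [96,113): 17 bp
  [113,127): 14 bp
  [127,144): 17 bp
  [144,152): 8 bp
  [152,158): 6 bp
  [158,171): 13 bp
  [171,178): 7 bp
  [178,185): 7 bp
  [185,191): 6 bp
  [191,203): 12 bp
  [203,215): 12 bp

[2,6,6,6,7,7,8,9,9,12,12,13,14,15,16,17,17,17,22]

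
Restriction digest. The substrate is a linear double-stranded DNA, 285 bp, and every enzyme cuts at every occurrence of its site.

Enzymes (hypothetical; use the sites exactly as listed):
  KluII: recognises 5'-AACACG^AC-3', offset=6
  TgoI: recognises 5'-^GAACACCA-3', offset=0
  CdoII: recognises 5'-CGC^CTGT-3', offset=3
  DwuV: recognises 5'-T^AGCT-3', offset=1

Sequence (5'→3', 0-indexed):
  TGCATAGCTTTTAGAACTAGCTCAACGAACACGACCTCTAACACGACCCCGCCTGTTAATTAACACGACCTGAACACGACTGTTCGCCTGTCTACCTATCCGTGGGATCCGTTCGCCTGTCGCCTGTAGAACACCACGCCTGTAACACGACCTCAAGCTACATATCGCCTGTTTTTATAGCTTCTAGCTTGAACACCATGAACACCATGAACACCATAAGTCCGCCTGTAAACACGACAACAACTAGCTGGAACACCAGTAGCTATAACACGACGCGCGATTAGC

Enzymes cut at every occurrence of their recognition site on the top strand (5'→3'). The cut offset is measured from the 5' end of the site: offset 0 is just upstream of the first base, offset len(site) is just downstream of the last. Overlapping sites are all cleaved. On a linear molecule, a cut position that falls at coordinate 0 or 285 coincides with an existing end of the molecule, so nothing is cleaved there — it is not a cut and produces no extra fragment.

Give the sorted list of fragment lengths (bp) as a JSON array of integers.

[5,5,5,5,7,7,7,9,9,9,9,10,10,10,11,11,11,12,12,13,13,15,15,17,19,29]

Per-enzyme occurrences:
  KluII AACACGAC/6: at [27, 39, 61, 72, 143, 230, 266] ⇒ [33, 45, 67, 78, 149, 236, 272]
  TgoI GAACACCA/0: at [128, 190, 199, 208, 250] ⇒ [128, 190, 199, 208, 250]
  CdoII CGCCTGT/3: at [49, 84, 113, 120, 136, 165, 222] ⇒ [52, 87, 116, 123, 139, 168, 225]
  DwuV TAGCT/1: at [4, 17, 177, 184, 244, 259] ⇒ [5, 18, 178, 185, 245, 260]

All cut coordinates (distinct, sorted): [5, 18, 33, 45, 52, 67, 78, 87, 116, 123, 128, 139, 149, 168, 178, 185, 190, 199, 208, 225, 236, 245, 250, 260, 272]

Fragments:
  [0,5): 5 bp
  [5,18): 13 bp
  [18,33): 15 bp
  [33,45): 12 bp
  [45,52): 7 bp
  [52,67): 15 bp
  [67,78): 11 bp
  [78,87): 9 bp
  [87,116): 29 bp
  [116,123): 7 bp
  [123,128): 5 bp
  [128,139): 11 bp
  [139,149): 10 bp
  [149,168): 19 bp
  [168,178): 10 bp
  [178,185): 7 bp
  [185,190): 5 bp
  [190,199): 9 bp
  [199,208): 9 bp
  [208,225): 17 bp
  [225,236): 11 bp
  [236,245): 9 bp
  [245,250): 5 bp
  [250,260): 10 bp
  [260,272): 12 bp
  [272,285): 13 bp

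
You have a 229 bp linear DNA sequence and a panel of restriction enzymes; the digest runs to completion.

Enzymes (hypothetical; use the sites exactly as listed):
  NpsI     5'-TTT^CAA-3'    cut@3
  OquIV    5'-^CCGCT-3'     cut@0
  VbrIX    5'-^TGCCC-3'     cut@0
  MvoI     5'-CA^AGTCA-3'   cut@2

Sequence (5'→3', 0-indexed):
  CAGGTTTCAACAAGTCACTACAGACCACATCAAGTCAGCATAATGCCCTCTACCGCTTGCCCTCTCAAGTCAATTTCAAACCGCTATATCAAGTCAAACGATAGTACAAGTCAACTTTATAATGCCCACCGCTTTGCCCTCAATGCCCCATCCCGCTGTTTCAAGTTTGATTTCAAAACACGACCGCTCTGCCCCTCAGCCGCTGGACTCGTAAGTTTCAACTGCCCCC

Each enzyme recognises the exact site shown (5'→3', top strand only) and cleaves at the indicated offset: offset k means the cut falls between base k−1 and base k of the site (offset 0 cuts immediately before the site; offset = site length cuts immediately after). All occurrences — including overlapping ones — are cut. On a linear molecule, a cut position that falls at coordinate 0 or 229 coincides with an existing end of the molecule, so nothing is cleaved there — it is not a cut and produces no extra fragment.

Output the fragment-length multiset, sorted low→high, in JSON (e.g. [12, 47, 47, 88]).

Scan for sites:
  NpsI (TTTCAA, off=3): starts [4, 73, 158, 170, 215] → cuts [7, 76, 161, 173, 218]
  OquIV (CCGCT, off=0): starts [52, 80, 128, 152, 183, 199] → cuts [52, 80, 128, 152, 183, 199]
  VbrIX (TGCCC, off=0): starts [43, 57, 122, 134, 143, 189, 222] → cuts [43, 57, 122, 134, 143, 189, 222]
  MvoI (CAAGTCA, off=2): starts [10, 30, 65, 89, 106] → cuts [12, 32, 67, 91, 108]

Pooled cuts: [7, 12, 32, 43, 52, 57, 67, 76, 80, 91, 108, 122, 128, 134, 143, 152, 161, 173, 183, 189, 199, 218, 222]

Fragment lengths:
  [0,7): 7 bp
  [7,12): 5 bp
  [12,32): 20 bp
  [32,43): 11 bp
  [43,52): 9 bp
  [52,57): 5 bp
  [57,67): 10 bp
  [67,76): 9 bp
  [76,80): 4 bp
  [80,91): 11 bp
  [91,108): 17 bp
  [108,122): 14 bp
  [122,128): 6 bp
  [128,134): 6 bp
  [134,143): 9 bp
  [143,152): 9 bp
  [152,161): 9 bp
  [161,173): 12 bp
  [173,183): 10 bp
  [183,189): 6 bp
  [189,199): 10 bp
  [199,218): 19 bp
  [218,222): 4 bp
  [222,229): 7 bp

[4,4,5,5,6,6,6,7,7,9,9,9,9,9,10,10,10,11,11,12,14,17,19,20]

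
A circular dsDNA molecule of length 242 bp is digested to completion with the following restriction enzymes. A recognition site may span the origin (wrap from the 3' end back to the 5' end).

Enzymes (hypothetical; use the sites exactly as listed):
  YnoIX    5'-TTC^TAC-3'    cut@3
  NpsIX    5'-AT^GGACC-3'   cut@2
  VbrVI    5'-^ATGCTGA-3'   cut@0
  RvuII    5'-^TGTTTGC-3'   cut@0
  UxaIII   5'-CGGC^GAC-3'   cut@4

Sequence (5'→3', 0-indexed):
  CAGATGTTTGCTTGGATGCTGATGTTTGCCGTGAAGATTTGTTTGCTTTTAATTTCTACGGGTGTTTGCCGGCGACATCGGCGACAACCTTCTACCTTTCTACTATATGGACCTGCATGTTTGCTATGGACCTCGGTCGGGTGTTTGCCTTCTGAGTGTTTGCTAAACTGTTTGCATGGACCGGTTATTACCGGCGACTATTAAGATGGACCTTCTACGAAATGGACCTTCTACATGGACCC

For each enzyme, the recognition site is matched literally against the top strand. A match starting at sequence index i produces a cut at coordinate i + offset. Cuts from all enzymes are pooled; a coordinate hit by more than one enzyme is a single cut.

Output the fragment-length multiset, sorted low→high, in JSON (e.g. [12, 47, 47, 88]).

[5,6,7,8,8,8,8,8,9,9,9,10,10,10,11,11,12,12,14,15,17,17,18]

Scan for sites:
  YnoIX TTCTAC/3: at [53, 89, 97, 212, 228] ⇒ [56, 92, 100, 215, 231]
  NpsIX ATGGACC/2: at [106, 125, 175, 205, 221, 234] ⇒ [108, 127, 177, 207, 223, 236]
  VbrVI ATGCTGA/0: at [15] ⇒ [15]
  RvuII TGTTTGC/0: at [4, 22, 39, 62, 117, 141, 156, 168] ⇒ [4, 22, 39, 62, 117, 141, 156, 168]
  UxaIII CGGCGAC/4: at [69, 78, 191] ⇒ [73, 82, 195]

All cut coordinates (distinct, sorted): [4, 15, 22, 39, 56, 62, 73, 82, 92, 100, 108, 117, 127, 141, 156, 168, 177, 195, 207, 215, 223, 231, 236]

Fragments:
  4→15: 11 bp
  15→22: 7 bp
  22→39: 17 bp
  39→56: 17 bp
  56→62: 6 bp
  62→73: 11 bp
  73→82: 9 bp
  82→92: 10 bp
  92→100: 8 bp
  100→108: 8 bp
  108→117: 9 bp
  117→127: 10 bp
  127→141: 14 bp
  141→156: 15 bp
  156→168: 12 bp
  168→177: 9 bp
  177→195: 18 bp
  195→207: 12 bp
  207→215: 8 bp
  215→223: 8 bp
  223→231: 8 bp
  231→236: 5 bp
  236→4 (wrap): 242-236+4 = 10 bp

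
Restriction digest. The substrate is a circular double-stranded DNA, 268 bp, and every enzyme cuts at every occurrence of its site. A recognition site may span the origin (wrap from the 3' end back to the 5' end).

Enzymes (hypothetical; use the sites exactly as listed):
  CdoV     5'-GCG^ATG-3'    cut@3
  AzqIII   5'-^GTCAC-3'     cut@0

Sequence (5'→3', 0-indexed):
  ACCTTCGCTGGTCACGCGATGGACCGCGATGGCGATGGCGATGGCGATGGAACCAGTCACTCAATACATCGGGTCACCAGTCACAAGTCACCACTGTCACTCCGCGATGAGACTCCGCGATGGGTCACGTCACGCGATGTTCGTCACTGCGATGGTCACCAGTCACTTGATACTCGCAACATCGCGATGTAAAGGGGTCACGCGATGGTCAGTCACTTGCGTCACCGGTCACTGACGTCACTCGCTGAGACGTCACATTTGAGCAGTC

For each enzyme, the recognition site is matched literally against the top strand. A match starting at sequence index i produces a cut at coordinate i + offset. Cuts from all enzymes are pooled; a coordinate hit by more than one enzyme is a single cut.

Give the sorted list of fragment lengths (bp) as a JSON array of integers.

[3,4,5,6,6,6,6,7,7,7,7,7,8,8,8,9,9,9,9,9,10,10,11,13,13,14,15,17,25]

Site scan:
  CdoV GCGATG/3: at [15, 25, 31, 37, 43, 103, 116, 133, 148, 183, 201] ⇒ [18, 28, 34, 40, 46, 106, 119, 136, 151, 186, 204]
  AzqIII GTCAC/0: at [10, 55, 72, 79, 86, 95, 123, 128, 142, 154, 161, 196, 211, 220, 227, 236, 251, 265] ⇒ [10, 55, 72, 79, 86, 95, 123, 128, 142, 154, 161, 196, 211, 220, 227, 236, 251, 265]

Pooled cuts: [10, 18, 28, 34, 40, 46, 55, 72, 79, 86, 95, 106, 119, 123, 128, 136, 142, 151, 154, 161, 186, 196, 204, 211, 220, 227, 236, 251, 265]

Fragments:
  10→18: 8 bp
  18→28: 10 bp
  28→34: 6 bp
  34→40: 6 bp
  40→46: 6 bp
  46→55: 9 bp
  55→72: 17 bp
  72→79: 7 bp
  79→86: 7 bp
  86→95: 9 bp
  95→106: 11 bp
  106→119: 13 bp
  119→123: 4 bp
  123→128: 5 bp
  128→136: 8 bp
  136→142: 6 bp
  142→151: 9 bp
  151→154: 3 bp
  154→161: 7 bp
  161→186: 25 bp
  186→196: 10 bp
  196→204: 8 bp
  204→211: 7 bp
  211→220: 9 bp
  220→227: 7 bp
  227→236: 9 bp
  236→251: 15 bp
  251→265: 14 bp
  265→10 (wrap): 268-265+10 = 13 bp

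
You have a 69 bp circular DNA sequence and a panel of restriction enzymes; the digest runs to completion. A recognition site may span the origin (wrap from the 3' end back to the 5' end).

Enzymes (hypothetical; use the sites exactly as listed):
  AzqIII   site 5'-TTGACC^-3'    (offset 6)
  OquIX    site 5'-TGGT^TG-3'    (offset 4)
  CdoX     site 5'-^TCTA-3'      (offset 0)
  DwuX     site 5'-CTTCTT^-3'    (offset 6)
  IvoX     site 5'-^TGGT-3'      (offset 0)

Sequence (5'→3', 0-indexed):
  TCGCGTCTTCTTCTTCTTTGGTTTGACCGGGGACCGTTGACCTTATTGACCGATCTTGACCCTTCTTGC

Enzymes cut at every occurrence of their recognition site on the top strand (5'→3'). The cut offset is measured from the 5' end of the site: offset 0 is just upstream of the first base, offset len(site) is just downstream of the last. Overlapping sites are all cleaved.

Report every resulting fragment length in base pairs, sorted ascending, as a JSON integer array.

Per-enzyme occurrences:
  AzqIII TTGACC/6: at [22, 36, 45, 55] ⇒ [28, 42, 51, 61]
  OquIX (TGGTTG, off=4): no sites
  CdoX (TCTA, off=0): no sites
  DwuX CTTCTT/6: at [6, 9, 12, 61] ⇒ [12, 15, 18, 67]
  IvoX TGGT/0: at [18] ⇒ [18]

All cut coordinates (distinct, sorted): [12, 15, 18, 28, 42, 51, 61, 67]

Fragment lengths:
  12→15: 3 bp
  15→18: 3 bp
  18→28: 10 bp
  28→42: 14 bp
  42→51: 9 bp
  51→61: 10 bp
  61→67: 6 bp
  67→12 (wrap): 69-67+12 = 14 bp

[3,3,6,9,10,10,14,14]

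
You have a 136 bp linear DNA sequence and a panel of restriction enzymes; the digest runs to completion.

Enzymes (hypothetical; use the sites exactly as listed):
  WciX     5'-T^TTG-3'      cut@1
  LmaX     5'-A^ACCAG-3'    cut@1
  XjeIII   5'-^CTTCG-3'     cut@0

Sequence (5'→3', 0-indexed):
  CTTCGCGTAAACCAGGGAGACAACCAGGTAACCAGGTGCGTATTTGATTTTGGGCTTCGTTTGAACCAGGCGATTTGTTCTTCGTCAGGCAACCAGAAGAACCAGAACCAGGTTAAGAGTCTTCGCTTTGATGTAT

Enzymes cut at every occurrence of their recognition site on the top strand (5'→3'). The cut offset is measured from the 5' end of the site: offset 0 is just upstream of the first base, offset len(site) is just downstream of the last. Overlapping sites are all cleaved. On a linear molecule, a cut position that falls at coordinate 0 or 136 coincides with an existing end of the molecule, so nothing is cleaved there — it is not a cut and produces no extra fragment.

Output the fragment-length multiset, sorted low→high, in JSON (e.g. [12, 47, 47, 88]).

[4,5,5,6,6,6,7,8,9,9,10,10,12,12,13,14]

Site scan:
  WciX (TTTG, off=1): starts [42, 48, 59, 73, 126] → cuts [43, 49, 60, 74, 127]
  LmaX (AACCAG, off=1): starts [9, 21, 29, 63, 90, 99, 105] → cuts [10, 22, 30, 64, 91, 100, 106]
  XjeIII (CTTCG, off=0): starts [0, 54, 79, 120] → cuts [54, 79, 120] (position 0 is a terminus of the linear molecule — no cut)

Pooled cuts: [10, 22, 30, 43, 49, 54, 60, 64, 74, 79, 91, 100, 106, 120, 127]

Fragments:
  [0,10): 10 bp
  [10,22): 12 bp
  [22,30): 8 bp
  [30,43): 13 bp
  [43,49): 6 bp
  [49,54): 5 bp
  [54,60): 6 bp
  [60,64): 4 bp
  [64,74): 10 bp
  [74,79): 5 bp
  [79,91): 12 bp
  [91,100): 9 bp
  [100,106): 6 bp
  [106,120): 14 bp
  [120,127): 7 bp
  [127,136): 9 bp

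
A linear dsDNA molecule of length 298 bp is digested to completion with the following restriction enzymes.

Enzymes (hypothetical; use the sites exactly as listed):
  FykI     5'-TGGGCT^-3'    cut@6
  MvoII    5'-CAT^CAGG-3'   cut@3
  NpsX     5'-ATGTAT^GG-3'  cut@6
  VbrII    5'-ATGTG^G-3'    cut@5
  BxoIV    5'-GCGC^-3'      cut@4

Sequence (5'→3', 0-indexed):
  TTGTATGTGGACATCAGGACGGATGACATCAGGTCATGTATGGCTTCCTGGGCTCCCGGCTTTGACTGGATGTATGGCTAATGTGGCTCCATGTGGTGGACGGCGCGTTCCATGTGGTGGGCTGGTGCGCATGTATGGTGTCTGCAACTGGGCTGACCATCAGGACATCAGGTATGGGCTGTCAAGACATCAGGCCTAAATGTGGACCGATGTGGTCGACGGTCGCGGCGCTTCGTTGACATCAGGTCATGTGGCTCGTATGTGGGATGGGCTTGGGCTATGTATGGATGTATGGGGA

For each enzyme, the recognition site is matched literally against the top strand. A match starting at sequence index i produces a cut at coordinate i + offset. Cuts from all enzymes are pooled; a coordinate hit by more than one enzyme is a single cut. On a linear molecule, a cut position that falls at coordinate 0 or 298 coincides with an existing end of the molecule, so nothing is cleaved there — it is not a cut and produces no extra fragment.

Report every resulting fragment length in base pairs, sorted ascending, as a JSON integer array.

[5,5,6,6,6,6,7,7,8,8,9,9,10,10,10,10,10,11,11,11,11,12,12,13,14,15,17,18,21]

Site scan:
  FykI TGGGCT/6: at [48, 117, 148, 174, 267, 273] ⇒ [54, 123, 154, 180, 273, 279]
  MvoII CATCAGG/3: at [11, 26, 157, 165, 187, 239] ⇒ [14, 29, 160, 168, 190, 242]
  NpsX ATGTATGG/6: at [35, 69, 130, 279, 287] ⇒ [41, 75, 136, 285, 293]
  VbrII ATGTGG/5: at [4, 80, 90, 111, 199, 209, 248, 259] ⇒ [9, 85, 95, 116, 204, 214, 253, 264]
  BxoIV GCGC/4: at [102, 126, 227] ⇒ [106, 130, 231]

Pooled cuts: [9, 14, 29, 41, 54, 75, 85, 95, 106, 116, 123, 130, 136, 154, 160, 168, 180, 190, 204, 214, 231, 242, 253, 264, 273, 279, 285, 293]

Fragments:
  [0,9): 9 bp
  [9,14): 5 bp
  [14,29): 15 bp
  [29,41): 12 bp
  [41,54): 13 bp
  [54,75): 21 bp
  [75,85): 10 bp
  [85,95): 10 bp
  [95,106): 11 bp
  [106,116): 10 bp
  [116,123): 7 bp
  [123,130): 7 bp
  [130,136): 6 bp
  [136,154): 18 bp
  [154,160): 6 bp
  [160,168): 8 bp
  [168,180): 12 bp
  [180,190): 10 bp
  [190,204): 14 bp
  [204,214): 10 bp
  [214,231): 17 bp
  [231,242): 11 bp
  [242,253): 11 bp
  [253,264): 11 bp
  [264,273): 9 bp
  [273,279): 6 bp
  [279,285): 6 bp
  [285,293): 8 bp
  [293,298): 5 bp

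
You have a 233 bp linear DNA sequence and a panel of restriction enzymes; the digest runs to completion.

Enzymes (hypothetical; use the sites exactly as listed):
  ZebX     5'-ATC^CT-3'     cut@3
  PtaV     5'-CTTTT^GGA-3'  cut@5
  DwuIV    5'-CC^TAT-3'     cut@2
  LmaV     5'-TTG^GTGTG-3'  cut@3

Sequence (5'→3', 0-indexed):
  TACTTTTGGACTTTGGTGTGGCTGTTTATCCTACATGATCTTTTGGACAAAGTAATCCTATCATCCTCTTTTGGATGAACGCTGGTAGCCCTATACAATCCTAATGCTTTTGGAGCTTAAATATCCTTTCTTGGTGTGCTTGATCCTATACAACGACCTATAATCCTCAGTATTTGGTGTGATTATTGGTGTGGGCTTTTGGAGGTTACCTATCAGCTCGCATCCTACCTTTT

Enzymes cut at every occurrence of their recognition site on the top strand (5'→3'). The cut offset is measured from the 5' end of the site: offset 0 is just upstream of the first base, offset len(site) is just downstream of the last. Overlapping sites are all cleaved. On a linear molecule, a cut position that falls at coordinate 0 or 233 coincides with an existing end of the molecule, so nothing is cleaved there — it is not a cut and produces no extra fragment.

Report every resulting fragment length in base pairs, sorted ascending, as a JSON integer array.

Scan for sites:
  ZebX ATCCT/3: at [27, 54, 62, 97, 122, 142, 162, 221] ⇒ [30, 57, 65, 100, 125, 145, 165, 224]
  PtaV CTTTTGGA/5: at [2, 39, 67, 106, 195] ⇒ [7, 44, 72, 111, 200]
  DwuIV CCTAT/2: at [56, 89, 144, 156, 208] ⇒ [58, 91, 146, 158, 210]
  LmaV TTGGTGTG/3: at [12, 130, 173, 185] ⇒ [15, 133, 176, 188]

All cut coordinates (distinct, sorted): [7, 15, 30, 44, 57, 58, 65, 72, 91, 100, 111, 125, 133, 145, 146, 158, 165, 176, 188, 200, 210, 224]

Fragment lengths:
  [0,7): 7 bp
  [7,15): 8 bp
  [15,30): 15 bp
  [30,44): 14 bp
  [44,57): 13 bp
  [57,58): 1 bp
  [58,65): 7 bp
  [65,72): 7 bp
  [72,91): 19 bp
  [91,100): 9 bp
  [100,111): 11 bp
  [111,125): 14 bp
  [125,133): 8 bp
  [133,145): 12 bp
  [145,146): 1 bp
  [146,158): 12 bp
  [158,165): 7 bp
  [165,176): 11 bp
  [176,188): 12 bp
  [188,200): 12 bp
  [200,210): 10 bp
  [210,224): 14 bp
  [224,233): 9 bp

[1,1,7,7,7,7,8,8,9,9,10,11,11,12,12,12,12,13,14,14,14,15,19]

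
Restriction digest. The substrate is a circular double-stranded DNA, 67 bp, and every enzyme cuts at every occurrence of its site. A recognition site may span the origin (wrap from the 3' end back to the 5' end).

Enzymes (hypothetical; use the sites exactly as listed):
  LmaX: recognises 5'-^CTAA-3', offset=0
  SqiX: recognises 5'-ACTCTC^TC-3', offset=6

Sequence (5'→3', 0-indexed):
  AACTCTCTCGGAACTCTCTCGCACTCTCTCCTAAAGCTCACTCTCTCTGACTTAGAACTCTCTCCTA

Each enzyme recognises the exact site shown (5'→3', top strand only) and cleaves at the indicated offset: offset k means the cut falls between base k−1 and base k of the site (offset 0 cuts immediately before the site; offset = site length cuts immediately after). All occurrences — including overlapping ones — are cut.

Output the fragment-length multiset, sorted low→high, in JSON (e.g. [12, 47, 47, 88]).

[2,2,10,10,11,15,17]

Scan for sites:
  LmaX CTAA/0: at [30, 64] ⇒ [30, 64]
  SqiX ACTCTCTC/6: at [1, 12, 22, 39, 56] ⇒ [7, 18, 28, 45, 62]

Pooled cuts: [7, 18, 28, 30, 45, 62, 64]

Fragments:
  7→18: 11 bp
  18→28: 10 bp
  28→30: 2 bp
  30→45: 15 bp
  45→62: 17 bp
  62→64: 2 bp
  64→7 (wrap): 67-64+7 = 10 bp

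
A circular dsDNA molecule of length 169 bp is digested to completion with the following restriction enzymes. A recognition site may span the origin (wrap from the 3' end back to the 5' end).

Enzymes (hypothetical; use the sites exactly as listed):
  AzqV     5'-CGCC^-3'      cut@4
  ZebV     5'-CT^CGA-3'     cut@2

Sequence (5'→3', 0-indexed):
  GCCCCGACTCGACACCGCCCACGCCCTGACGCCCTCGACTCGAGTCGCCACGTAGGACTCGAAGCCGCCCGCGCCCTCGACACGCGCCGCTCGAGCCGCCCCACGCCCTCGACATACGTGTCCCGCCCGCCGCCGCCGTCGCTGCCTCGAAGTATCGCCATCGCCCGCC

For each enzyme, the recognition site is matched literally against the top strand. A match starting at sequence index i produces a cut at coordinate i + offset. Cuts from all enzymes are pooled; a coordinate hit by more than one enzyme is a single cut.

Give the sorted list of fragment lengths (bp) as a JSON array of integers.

[2,2,2,3,3,3,3,4,4,5,6,6,6,6,7,8,9,9,10,10,10,10,11,12,18]

Scan for sites:
  AzqV CGCC/4: at [15, 21, 29, 45, 65, 71, 84, 96, 103, 123, 127, 130, 133, 155, 161, 165, 168] ⇒ [0, 3, 19, 25, 33, 49, 69, 75, 88, 100, 107, 127, 131, 134, 137, 159, 165]
  ZebV CTCGA/2: at [7, 33, 38, 57, 75, 89, 107, 145] ⇒ [9, 35, 40, 59, 77, 91, 109, 147]

All cut coordinates (distinct, sorted): [0, 3, 9, 19, 25, 33, 35, 40, 49, 59, 69, 75, 77, 88, 91, 100, 107, 109, 127, 131, 134, 137, 147, 159, 165]

Fragments:
  0→3: 3 bp
  3→9: 6 bp
  9→19: 10 bp
  19→25: 6 bp
  25→33: 8 bp
  33→35: 2 bp
  35→40: 5 bp
  40→49: 9 bp
  49→59: 10 bp
  59→69: 10 bp
  69→75: 6 bp
  75→77: 2 bp
  77→88: 11 bp
  88→91: 3 bp
  91→100: 9 bp
  100→107: 7 bp
  107→109: 2 bp
  109→127: 18 bp
  127→131: 4 bp
  131→134: 3 bp
  134→137: 3 bp
  137→147: 10 bp
  147→159: 12 bp
  159→165: 6 bp
  165→0 (wrap): 169-165+0 = 4 bp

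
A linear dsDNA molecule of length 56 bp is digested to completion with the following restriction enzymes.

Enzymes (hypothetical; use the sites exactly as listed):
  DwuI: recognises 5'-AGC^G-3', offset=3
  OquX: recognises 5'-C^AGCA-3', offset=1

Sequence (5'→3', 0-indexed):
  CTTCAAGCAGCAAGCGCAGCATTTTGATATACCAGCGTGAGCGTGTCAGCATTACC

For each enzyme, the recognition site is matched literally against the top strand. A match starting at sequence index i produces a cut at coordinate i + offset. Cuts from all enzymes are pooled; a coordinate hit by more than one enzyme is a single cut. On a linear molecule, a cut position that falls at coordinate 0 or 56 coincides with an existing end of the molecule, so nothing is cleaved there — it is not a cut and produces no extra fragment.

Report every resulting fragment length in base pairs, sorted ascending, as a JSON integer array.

Per-enzyme occurrences:
  DwuI AGCG/3: at [12, 33, 39] ⇒ [15, 36, 42]
  OquX CAGCA/1: at [7, 16, 46] ⇒ [8, 17, 47]

Pooled cuts: [8, 15, 17, 36, 42, 47]

Fragment lengths:
  [0,8): 8 bp
  [8,15): 7 bp
  [15,17): 2 bp
  [17,36): 19 bp
  [36,42): 6 bp
  [42,47): 5 bp
  [47,56): 9 bp

[2,5,6,7,8,9,19]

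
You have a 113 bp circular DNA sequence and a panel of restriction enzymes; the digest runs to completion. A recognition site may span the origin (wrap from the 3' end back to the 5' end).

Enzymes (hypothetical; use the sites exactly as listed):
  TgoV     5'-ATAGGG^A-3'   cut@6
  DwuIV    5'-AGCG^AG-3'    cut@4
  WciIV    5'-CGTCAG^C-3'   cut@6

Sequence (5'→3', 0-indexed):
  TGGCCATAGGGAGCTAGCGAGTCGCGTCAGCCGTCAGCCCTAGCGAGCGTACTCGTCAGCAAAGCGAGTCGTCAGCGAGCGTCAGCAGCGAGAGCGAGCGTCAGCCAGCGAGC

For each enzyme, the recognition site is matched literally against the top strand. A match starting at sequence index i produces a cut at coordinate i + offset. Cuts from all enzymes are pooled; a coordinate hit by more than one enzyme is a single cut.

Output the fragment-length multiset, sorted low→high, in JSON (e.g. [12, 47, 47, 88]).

Site scan:
  TgoV (ATAGGGA, off=6): starts [5] → cuts [11]
  DwuIV (AGCGAG, off=4): starts [15, 41, 62, 73, 86, 92, 106] → cuts [19, 45, 66, 77, 90, 96, 110]
  WciIV (CGTCAGC, off=6): starts [24, 31, 53, 69, 79, 98] → cuts [30, 37, 59, 75, 85, 104]

All cut coordinates (distinct, sorted): [11, 19, 30, 37, 45, 59, 66, 75, 77, 85, 90, 96, 104, 110]

Fragments:
  11→19: 8 bp
  19→30: 11 bp
  30→37: 7 bp
  37→45: 8 bp
  45→59: 14 bp
  59→66: 7 bp
  66→75: 9 bp
  75→77: 2 bp
  77→85: 8 bp
  85→90: 5 bp
  90→96: 6 bp
  96→104: 8 bp
  104→110: 6 bp
  110→11 (wrap): 113-110+11 = 14 bp

[2,5,6,6,7,7,8,8,8,8,9,11,14,14]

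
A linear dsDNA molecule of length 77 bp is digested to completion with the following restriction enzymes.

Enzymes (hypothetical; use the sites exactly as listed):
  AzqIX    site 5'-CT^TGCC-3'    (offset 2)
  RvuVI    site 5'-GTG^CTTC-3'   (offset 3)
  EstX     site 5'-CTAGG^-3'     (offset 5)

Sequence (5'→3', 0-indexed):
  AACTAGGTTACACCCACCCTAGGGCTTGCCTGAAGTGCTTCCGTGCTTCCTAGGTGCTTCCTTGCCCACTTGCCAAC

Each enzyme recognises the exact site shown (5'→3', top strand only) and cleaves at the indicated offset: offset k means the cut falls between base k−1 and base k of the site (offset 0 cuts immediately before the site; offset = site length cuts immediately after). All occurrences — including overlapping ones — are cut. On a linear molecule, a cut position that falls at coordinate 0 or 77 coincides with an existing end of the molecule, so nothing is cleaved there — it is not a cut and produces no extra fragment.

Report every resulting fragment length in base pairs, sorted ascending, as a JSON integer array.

[2,3,6,7,7,8,8,9,11,16]

Scan for sites:
  AzqIX CTTGCC/2: at [24, 60, 68] ⇒ [26, 62, 70]
  RvuVI GTGCTTC/3: at [34, 42, 53] ⇒ [37, 45, 56]
  EstX CTAGG/5: at [2, 18, 49] ⇒ [7, 23, 54]

All cut coordinates (distinct, sorted): [7, 23, 26, 37, 45, 54, 56, 62, 70]

Fragments:
  [0,7): 7 bp
  [7,23): 16 bp
  [23,26): 3 bp
  [26,37): 11 bp
  [37,45): 8 bp
  [45,54): 9 bp
  [54,56): 2 bp
  [56,62): 6 bp
  [62,70): 8 bp
  [70,77): 7 bp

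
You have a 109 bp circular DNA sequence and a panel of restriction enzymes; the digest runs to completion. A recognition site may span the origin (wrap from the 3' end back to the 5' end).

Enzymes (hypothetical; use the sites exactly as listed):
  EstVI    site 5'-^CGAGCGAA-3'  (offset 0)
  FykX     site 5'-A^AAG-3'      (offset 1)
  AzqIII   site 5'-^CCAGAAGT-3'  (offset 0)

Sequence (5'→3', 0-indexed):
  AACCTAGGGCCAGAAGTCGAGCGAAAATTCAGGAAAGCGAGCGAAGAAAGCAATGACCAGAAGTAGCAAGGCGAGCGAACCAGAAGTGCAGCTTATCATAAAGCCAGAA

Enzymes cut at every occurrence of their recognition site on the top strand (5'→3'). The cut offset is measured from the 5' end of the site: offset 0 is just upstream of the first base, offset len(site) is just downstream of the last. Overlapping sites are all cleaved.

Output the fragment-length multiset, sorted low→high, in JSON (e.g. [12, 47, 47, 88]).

[3,8,8,9,10,15,17,18,21]

Scan for sites:
  EstVI CGAGCGAA/0: at [17, 37, 71] ⇒ [17, 37, 71]
  FykX AAAG/1: at [33, 46, 99] ⇒ [34, 47, 100]
  AzqIII CCAGAAGT/0: at [9, 56, 79] ⇒ [9, 56, 79]

All cut coordinates (distinct, sorted): [9, 17, 34, 37, 47, 56, 71, 79, 100]

Fragments:
  9→17: 8 bp
  17→34: 17 bp
  34→37: 3 bp
  37→47: 10 bp
  47→56: 9 bp
  56→71: 15 bp
  71→79: 8 bp
  79→100: 21 bp
  100→9 (wrap): 109-100+9 = 18 bp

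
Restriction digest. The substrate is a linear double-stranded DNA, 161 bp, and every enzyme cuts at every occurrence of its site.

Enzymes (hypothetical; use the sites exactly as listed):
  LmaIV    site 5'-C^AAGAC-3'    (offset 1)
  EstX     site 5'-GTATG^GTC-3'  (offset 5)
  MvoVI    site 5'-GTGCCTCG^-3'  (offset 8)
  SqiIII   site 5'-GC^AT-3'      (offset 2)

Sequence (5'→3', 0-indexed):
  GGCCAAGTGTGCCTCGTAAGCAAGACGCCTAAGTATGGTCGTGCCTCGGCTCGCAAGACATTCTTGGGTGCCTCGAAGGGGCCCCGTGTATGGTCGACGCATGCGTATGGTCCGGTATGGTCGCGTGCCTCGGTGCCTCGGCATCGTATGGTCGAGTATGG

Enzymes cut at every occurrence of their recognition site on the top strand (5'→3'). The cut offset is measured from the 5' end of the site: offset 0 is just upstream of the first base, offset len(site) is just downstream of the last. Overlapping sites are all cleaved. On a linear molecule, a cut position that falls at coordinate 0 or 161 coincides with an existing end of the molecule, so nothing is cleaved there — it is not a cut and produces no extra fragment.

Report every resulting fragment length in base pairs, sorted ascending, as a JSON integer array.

[2,5,6,8,8,8,9,10,11,11,13,16,16,17,21]

Scan for sites:
  LmaIV (CAAGAC, off=1): starts [20, 53] → cuts [21, 54]
  EstX (GTATGGTC, off=5): starts [32, 87, 104, 114, 145] → cuts [37, 92, 109, 119, 150]
  MvoVI (GTGCCTCG, off=8): starts [8, 40, 67, 124, 132] → cuts [16, 48, 75, 132, 140]
  SqiIII (GCAT, off=2): starts [98, 140] → cuts [100, 142]

Pooled cuts: [16, 21, 37, 48, 54, 75, 92, 100, 109, 119, 132, 140, 142, 150]

Fragment lengths:
  [0,16): 16 bp
  [16,21): 5 bp
  [21,37): 16 bp
  [37,48): 11 bp
  [48,54): 6 bp
  [54,75): 21 bp
  [75,92): 17 bp
  [92,100): 8 bp
  [100,109): 9 bp
  [109,119): 10 bp
  [119,132): 13 bp
  [132,140): 8 bp
  [140,142): 2 bp
  [142,150): 8 bp
  [150,161): 11 bp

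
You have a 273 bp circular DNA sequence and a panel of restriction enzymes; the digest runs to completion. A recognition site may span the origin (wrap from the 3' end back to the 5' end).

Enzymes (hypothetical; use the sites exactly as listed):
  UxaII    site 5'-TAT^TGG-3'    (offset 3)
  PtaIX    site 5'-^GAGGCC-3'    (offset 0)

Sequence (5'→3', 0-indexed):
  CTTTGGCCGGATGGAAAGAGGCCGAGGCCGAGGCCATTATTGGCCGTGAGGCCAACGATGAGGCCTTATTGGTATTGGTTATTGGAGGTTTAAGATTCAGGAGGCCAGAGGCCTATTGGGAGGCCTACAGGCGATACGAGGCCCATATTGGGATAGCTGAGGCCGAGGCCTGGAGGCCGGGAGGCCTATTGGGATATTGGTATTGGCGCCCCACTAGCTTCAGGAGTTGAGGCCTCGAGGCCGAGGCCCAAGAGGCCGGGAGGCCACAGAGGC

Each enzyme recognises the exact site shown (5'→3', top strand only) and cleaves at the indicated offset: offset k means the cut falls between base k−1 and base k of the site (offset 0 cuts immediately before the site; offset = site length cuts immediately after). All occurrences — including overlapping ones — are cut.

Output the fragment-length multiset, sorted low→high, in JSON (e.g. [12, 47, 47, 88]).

[3,6,6,6,6,6,6,7,7,7,8,8,8,8,8,9,9,9,9,10,10,11,11,12,18,18,22,25]

Per-enzyme occurrences:
  UxaII TATTGG/3: at [37, 66, 72, 79, 113, 145, 186, 194, 200] ⇒ [40, 69, 75, 82, 116, 148, 189, 197, 203]
  PtaIX GAGGCC/0: at [17, 23, 29, 47, 59, 100, 107, 119, 137, 158, 164, 172, 180, 228, 236, 242, 251, 259, 268] ⇒ [17, 23, 29, 47, 59, 100, 107, 119, 137, 158, 164, 172, 180, 228, 236, 242, 251, 259, 268]

Pooled cuts: [17, 23, 29, 40, 47, 59, 69, 75, 82, 100, 107, 116, 119, 137, 148, 158, 164, 172, 180, 189, 197, 203, 228, 236, 242, 251, 259, 268]

Fragments:
  17→23: 6 bp
  23→29: 6 bp
  29→40: 11 bp
  40→47: 7 bp
  47→59: 12 bp
  59→69: 10 bp
  69→75: 6 bp
  75→82: 7 bp
  82→100: 18 bp
  100→107: 7 bp
  107→116: 9 bp
  116→119: 3 bp
  119→137: 18 bp
  137→148: 11 bp
  148→158: 10 bp
  158→164: 6 bp
  164→172: 8 bp
  172→180: 8 bp
  180→189: 9 bp
  189→197: 8 bp
  197→203: 6 bp
  203→228: 25 bp
  228→236: 8 bp
  236→242: 6 bp
  242→251: 9 bp
  251→259: 8 bp
  259→268: 9 bp
  268→17 (wrap): 273-268+17 = 22 bp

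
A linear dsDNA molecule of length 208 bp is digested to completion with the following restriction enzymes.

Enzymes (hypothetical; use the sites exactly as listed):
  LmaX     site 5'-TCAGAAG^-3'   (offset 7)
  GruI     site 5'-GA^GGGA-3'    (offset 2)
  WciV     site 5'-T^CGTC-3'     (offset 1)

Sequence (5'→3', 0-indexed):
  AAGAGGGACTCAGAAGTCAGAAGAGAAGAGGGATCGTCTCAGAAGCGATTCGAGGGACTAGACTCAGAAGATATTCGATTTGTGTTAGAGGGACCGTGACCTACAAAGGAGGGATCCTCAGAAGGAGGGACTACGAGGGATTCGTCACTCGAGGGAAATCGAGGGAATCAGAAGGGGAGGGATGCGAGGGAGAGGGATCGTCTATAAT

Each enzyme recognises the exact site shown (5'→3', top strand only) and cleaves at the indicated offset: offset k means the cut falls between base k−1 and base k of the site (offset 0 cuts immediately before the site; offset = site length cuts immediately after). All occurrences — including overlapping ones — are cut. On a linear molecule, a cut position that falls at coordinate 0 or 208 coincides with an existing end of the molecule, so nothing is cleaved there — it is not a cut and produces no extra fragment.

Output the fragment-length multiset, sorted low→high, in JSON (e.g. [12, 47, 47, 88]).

[2,4,4,5,5,6,6,6,7,8,9,10,10,10,10,11,12,12,14,17,19,21]

Scan for sites:
  LmaX TCAGAAG/7: at [9, 16, 38, 63, 117, 167] ⇒ [16, 23, 45, 70, 124, 174]
  GruI GAGGGA/2: at [2, 27, 51, 87, 108, 124, 134, 150, 160, 176, 185, 191] ⇒ [4, 29, 53, 89, 110, 126, 136, 152, 162, 178, 187, 193]
  WciV TCGTC/1: at [33, 141, 197] ⇒ [34, 142, 198]

All cut coordinates (distinct, sorted): [4, 16, 23, 29, 34, 45, 53, 70, 89, 110, 124, 126, 136, 142, 152, 162, 174, 178, 187, 193, 198]

Fragment lengths:
  [0,4): 4 bp
  [4,16): 12 bp
  [16,23): 7 bp
  [23,29): 6 bp
  [29,34): 5 bp
  [34,45): 11 bp
  [45,53): 8 bp
  [53,70): 17 bp
  [70,89): 19 bp
  [89,110): 21 bp
  [110,124): 14 bp
  [124,126): 2 bp
  [126,136): 10 bp
  [136,142): 6 bp
  [142,152): 10 bp
  [152,162): 10 bp
  [162,174): 12 bp
  [174,178): 4 bp
  [178,187): 9 bp
  [187,193): 6 bp
  [193,198): 5 bp
  [198,208): 10 bp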